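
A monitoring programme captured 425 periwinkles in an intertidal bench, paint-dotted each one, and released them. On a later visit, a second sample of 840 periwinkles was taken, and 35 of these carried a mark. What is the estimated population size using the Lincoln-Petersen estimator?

The marked fraction in the recapture sample should equal the marked fraction in the population: 35/840 = 425/N.
N = (425 × 840) / 35 = 357000 / 35 = 10200

N = 10,200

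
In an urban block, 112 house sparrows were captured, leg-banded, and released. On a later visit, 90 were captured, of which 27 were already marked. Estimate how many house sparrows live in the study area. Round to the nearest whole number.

Lincoln-Petersen assumes M/N = R/C, so N = M·C / R.
N = (112 × 90) / 27 = 10080 / 27 ≈ 373.3 → 373

N ≈ 373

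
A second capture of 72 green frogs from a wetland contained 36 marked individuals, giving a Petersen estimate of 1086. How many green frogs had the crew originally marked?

From N = M·C/R: M = N·R / C = 1086·36 / 72 = 39096 / 72 = 543.

M = 543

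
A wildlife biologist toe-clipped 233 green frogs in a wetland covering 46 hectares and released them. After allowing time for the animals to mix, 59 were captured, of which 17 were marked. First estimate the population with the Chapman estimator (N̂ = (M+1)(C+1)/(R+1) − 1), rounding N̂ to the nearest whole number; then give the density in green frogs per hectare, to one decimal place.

N̂ = 234·60/18 − 1 = 14040/18 − 1 = 779
Density = N̂ / area = 779 / 46 ≈ 16.93 → 16.9 per hectare

density ≈ 16.9 green frogs per hectare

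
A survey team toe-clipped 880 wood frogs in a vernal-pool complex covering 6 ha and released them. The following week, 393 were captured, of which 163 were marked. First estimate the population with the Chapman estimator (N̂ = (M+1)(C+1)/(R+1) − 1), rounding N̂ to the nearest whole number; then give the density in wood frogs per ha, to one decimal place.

density ≈ 352.7 wood frogs per ha

N̂ = 881·394/164 − 1 = 347114/164 − 1 ≈ 2115.5 → 2116
Density = N̂ / area = 2116 / 6 ≈ 352.67 → 352.7 per ha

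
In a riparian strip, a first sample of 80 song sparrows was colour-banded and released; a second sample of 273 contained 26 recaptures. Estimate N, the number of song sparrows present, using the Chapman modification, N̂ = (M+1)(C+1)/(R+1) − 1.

N̂ = (80+1)(273+1)/(26+1) − 1 = 81·274/27 − 1
= 22194/27 − 1 = 822 − 1 = 821

N = 821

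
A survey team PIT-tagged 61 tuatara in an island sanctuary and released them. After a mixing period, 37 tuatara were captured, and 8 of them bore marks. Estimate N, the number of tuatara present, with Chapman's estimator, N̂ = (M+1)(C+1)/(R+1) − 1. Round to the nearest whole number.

N̂ = (61+1)(37+1)/(8+1) − 1 = 62·38/9 − 1
= 2356/9 − 1 ≈ 261.8 − 1 ≈ 260.8 → 261

N ≈ 261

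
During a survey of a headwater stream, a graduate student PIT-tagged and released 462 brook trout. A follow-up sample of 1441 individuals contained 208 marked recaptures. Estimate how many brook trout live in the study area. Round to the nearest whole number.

If marked individuals mix randomly, R/C ≈ M/N, giving N ≈ M·C/R.
N = (462 × 1441) / 208 = 665742 / 208 ≈ 3200.7 → 3201

N ≈ 3201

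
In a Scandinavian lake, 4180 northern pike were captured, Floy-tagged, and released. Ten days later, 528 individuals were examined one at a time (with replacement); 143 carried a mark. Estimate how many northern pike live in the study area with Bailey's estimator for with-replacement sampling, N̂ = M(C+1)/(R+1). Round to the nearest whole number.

N̂ = 4180·(528+1)/(143+1) = 4180·529/144 = 2211220/144 ≈ 15355.7 → 15356

N ≈ 15,356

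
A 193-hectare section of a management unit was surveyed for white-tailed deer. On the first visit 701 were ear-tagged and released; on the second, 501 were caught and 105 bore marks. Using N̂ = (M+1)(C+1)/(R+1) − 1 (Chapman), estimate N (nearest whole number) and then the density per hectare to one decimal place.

N̂ = 702·502/106 − 1 = 352404/106 − 1 ≈ 3323.6 → 3324
Density = N̂ / area = 3324 / 193 ≈ 17.22 → 17.2 per hectare

density ≈ 17.2 white-tailed deer per hectare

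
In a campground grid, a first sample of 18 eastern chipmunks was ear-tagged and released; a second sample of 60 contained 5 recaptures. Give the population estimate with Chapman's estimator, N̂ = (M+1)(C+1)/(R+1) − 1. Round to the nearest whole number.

N̂ = (18+1)(60+1)/(5+1) − 1 = 19·61/6 − 1
= 1159/6 − 1 ≈ 193.2 − 1 ≈ 192.2 → 192

N ≈ 192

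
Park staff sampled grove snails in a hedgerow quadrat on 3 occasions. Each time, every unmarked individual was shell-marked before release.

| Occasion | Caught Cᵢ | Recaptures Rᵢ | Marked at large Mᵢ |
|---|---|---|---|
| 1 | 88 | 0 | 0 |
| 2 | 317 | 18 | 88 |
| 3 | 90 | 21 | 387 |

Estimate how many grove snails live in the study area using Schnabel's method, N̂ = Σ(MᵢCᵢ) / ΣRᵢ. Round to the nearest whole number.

N ≈ 1608

Σ MᵢCᵢ = 0·88 + 88·317 + 387·90 = 0 + 27896 + 34830 = 62726
Σ Rᵢ = 0 + 18 + 21 = 39
N̂ = 62726 / 39 ≈ 1608.4 → 1608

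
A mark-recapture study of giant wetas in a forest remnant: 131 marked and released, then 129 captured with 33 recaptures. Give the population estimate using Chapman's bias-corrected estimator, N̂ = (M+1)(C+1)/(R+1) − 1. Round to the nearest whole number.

N̂ = (131+1)(129+1)/(33+1) − 1 = 132·130/34 − 1
= 17160/34 − 1 ≈ 504.7 − 1 ≈ 503.7 → 504

N ≈ 504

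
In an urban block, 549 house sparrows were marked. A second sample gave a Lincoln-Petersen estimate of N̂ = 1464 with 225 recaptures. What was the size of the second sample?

From N = M·C/R: C = N·R / M = 1464·225 / 549 = 329400 / 549 = 600.

C = 600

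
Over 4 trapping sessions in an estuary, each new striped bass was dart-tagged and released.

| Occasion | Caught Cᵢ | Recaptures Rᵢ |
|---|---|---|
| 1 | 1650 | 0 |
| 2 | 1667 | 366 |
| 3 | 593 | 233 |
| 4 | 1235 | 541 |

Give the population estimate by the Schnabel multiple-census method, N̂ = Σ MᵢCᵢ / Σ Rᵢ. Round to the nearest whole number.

Marked at large before each occasion: Mᵢ = Σⱼ<ᵢ (Cⱼ − Rⱼ) → M1=0, M2=1650, M3=2951, M4=3311
Σ MᵢCᵢ = 0·1650 + 1650·1667 + 2951·593 + 3311·1235 = 0 + 2750550 + 1749943 + 4089085 = 8589578
Σ Rᵢ = 0 + 366 + 233 + 541 = 1140
N̂ = 8589578 / 1140 ≈ 7534.7 → 7535

N ≈ 7535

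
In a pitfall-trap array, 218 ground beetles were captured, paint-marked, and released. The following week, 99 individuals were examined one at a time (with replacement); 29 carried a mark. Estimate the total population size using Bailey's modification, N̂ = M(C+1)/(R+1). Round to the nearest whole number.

N ≈ 727

N̂ = 218·(99+1)/(29+1) = 218·100/30 = 21800/30 ≈ 726.7 → 727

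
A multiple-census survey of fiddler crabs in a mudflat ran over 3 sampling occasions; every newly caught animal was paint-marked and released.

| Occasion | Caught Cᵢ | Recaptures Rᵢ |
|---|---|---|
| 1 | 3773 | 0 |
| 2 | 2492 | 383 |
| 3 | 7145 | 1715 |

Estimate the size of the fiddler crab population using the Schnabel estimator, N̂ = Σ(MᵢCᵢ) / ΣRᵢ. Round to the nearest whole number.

Marked at large before each occasion: Mᵢ = Σⱼ<ᵢ (Cⱼ − Rⱼ) → M1=0, M2=3773, M3=5882
Σ MᵢCᵢ = 0·3773 + 3773·2492 + 5882·7145 = 0 + 9402316 + 42026890 = 51429206
Σ Rᵢ = 0 + 383 + 1715 = 2098
N̂ = 51429206 / 2098 ≈ 24513.4 → 24513

N ≈ 24,513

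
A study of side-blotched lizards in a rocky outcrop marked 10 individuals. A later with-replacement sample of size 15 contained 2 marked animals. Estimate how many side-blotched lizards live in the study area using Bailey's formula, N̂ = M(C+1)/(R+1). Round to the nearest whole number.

N̂ = 10·(15+1)/(2+1) = 10·16/3 = 160/3 ≈ 53.3 → 53

N ≈ 53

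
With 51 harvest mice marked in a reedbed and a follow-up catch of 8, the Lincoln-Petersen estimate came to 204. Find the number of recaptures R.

From N = M·C/R: R = M·C / N = 51·8 / 204 = 408 / 204 = 2.

R = 2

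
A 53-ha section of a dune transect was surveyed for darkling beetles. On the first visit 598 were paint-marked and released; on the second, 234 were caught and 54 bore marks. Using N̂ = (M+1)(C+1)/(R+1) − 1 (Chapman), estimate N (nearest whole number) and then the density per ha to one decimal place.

N̂ = 599·235/55 − 1 = 140765/55 − 1 ≈ 2558.4 → 2558
Density = N̂ / area = 2558 / 53 ≈ 48.26 → 48.3 per ha

density ≈ 48.3 darkling beetles per ha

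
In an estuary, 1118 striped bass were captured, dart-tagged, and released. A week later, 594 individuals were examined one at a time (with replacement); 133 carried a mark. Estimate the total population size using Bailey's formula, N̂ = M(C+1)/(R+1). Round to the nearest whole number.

N ≈ 4964

N̂ = 1118·(594+1)/(133+1) = 1118·595/134 = 665210/134 ≈ 4964.3 → 4964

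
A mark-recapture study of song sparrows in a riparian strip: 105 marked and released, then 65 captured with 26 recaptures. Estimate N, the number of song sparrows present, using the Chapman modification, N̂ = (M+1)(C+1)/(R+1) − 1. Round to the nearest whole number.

N̂ = (105+1)(65+1)/(26+1) − 1 = 106·66/27 − 1
= 6996/27 − 1 ≈ 259.1 − 1 ≈ 258.1 → 258

N ≈ 258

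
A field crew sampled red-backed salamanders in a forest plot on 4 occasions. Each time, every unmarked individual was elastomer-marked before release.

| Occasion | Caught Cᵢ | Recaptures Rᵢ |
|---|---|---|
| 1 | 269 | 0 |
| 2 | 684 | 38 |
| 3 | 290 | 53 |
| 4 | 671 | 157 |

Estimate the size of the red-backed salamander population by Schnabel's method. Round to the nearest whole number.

Marked at large before each occasion: Mᵢ = Σⱼ<ᵢ (Cⱼ − Rⱼ) → M1=0, M2=269, M3=915, M4=1152
Σ MᵢCᵢ = 0·269 + 269·684 + 915·290 + 1152·671 = 0 + 183996 + 265350 + 772992 = 1222338
Σ Rᵢ = 0 + 38 + 53 + 157 = 248
N̂ = 1222338 / 248 ≈ 4928.8 → 4929

N ≈ 4929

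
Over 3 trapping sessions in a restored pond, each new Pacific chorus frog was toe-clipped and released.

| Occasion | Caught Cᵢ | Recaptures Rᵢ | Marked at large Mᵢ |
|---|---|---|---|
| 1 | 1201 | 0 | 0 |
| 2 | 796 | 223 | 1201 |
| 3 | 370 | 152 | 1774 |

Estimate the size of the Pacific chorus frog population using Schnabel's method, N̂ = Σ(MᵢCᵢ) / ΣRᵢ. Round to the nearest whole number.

Σ MᵢCᵢ = 0·1201 + 1201·796 + 1774·370 = 0 + 955996 + 656380 = 1612376
Σ Rᵢ = 0 + 223 + 152 = 375
N̂ = 1612376 / 375 ≈ 4299.7 → 4300

N ≈ 4300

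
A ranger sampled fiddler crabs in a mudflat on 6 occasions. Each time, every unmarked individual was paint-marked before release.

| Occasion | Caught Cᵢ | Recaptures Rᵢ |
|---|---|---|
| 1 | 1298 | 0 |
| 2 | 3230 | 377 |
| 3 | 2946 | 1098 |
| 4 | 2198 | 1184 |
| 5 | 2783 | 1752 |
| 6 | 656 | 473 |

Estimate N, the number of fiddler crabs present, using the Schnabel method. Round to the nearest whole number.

Marked at large before each occasion: Mᵢ = Σⱼ<ᵢ (Cⱼ − Rⱼ) → M1=0, M2=1298, M3=4151, M4=5999, M5=7013, M6=8044
Σ MᵢCᵢ = 0·1298 + 1298·3230 + 4151·2946 + 5999·2198 + 7013·2783 + 8044·656 = 0 + 4192540 + 12228846 + 13185802 + 19517179 + 5276864 = 54401231
Σ Rᵢ = 0 + 377 + 1098 + 1184 + 1752 + 473 = 4884
N̂ = 54401231 / 4884 ≈ 11138.7 → 11139

N ≈ 11,139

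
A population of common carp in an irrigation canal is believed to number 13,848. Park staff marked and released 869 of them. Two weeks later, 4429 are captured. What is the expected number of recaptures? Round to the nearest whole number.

Expected recaptures E[R] = M·C / N.
E[R] = 869 × 4429 / 13848 = 3848801 / 13848 ≈ 277.9 → 278

expected recaptures ≈ 278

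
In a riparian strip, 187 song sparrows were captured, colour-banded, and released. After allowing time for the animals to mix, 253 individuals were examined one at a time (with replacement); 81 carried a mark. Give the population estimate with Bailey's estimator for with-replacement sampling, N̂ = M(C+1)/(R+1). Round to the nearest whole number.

N̂ = 187·(253+1)/(81+1) = 187·254/82 = 47498/82 ≈ 579.2 → 579

N ≈ 579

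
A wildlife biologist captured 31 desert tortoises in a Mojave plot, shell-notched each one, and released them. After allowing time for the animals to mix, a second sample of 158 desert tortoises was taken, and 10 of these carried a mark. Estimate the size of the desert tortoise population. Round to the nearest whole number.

N ≈ 490

N = (31 × 158) / 10 = 4898 / 10 ≈ 489.8 → 490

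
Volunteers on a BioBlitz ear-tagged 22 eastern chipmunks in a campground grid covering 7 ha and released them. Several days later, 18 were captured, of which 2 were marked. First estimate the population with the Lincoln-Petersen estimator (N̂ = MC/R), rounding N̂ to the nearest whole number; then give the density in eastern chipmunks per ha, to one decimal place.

density ≈ 28.3 eastern chipmunks per ha

N̂ = 22·18/2 = 396/2 = 198
Density = N̂ / area = 198 / 7 ≈ 28.29 → 28.3 per ha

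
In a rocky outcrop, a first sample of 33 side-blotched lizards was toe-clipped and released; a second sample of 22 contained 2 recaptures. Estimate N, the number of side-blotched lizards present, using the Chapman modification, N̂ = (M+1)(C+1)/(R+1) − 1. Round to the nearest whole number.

N̂ = (33+1)(22+1)/(2+1) − 1 = 34·23/3 − 1
= 782/3 − 1 ≈ 260.7 − 1 ≈ 259.7 → 260

N ≈ 260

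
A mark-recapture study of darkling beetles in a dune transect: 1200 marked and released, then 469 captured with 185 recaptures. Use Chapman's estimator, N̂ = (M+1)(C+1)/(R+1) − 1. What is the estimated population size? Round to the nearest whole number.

N̂ = (1200+1)(469+1)/(185+1) − 1 = 1201·470/186 − 1
= 564470/186 − 1 ≈ 3034.8 − 1 ≈ 3033.8 → 3034

N ≈ 3034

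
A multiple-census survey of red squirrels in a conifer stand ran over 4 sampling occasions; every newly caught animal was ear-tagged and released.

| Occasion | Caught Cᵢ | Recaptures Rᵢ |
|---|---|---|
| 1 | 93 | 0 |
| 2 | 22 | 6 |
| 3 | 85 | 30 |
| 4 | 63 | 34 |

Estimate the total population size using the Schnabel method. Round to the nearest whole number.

N ≈ 309

Marked at large before each occasion: Mᵢ = Σⱼ<ᵢ (Cⱼ − Rⱼ) → M1=0, M2=93, M3=109, M4=164
Σ MᵢCᵢ = 0·93 + 93·22 + 109·85 + 164·63 = 0 + 2046 + 9265 + 10332 = 21643
Σ Rᵢ = 0 + 6 + 30 + 34 = 70
N̂ = 21643 / 70 ≈ 309.2 → 309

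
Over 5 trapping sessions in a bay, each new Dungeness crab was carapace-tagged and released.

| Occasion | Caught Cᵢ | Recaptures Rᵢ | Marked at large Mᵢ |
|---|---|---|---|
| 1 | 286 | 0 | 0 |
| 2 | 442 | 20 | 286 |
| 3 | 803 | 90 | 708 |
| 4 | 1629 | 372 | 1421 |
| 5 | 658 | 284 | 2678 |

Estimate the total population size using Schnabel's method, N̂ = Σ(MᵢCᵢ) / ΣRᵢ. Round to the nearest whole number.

Σ MᵢCᵢ = 0·286 + 286·442 + 708·803 + 1421·1629 + 2678·658 = 0 + 126412 + 568524 + 2314809 + 1762124 = 4771869
Σ Rᵢ = 0 + 20 + 90 + 372 + 284 = 766
N̂ = 4771869 / 766 ≈ 6229.6 → 6230

N ≈ 6230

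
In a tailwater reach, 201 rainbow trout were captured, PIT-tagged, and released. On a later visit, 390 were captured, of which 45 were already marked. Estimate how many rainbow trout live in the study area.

Lincoln-Petersen assumes M/N = R/C, so N = M·C / R.
N = (201 × 390) / 45 = 78390 / 45 = 1742

N = 1742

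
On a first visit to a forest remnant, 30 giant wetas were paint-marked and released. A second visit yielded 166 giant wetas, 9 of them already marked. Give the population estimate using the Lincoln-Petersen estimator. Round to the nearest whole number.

N ≈ 553

N = (30 × 166) / 9 = 4980 / 9 ≈ 553.3 → 553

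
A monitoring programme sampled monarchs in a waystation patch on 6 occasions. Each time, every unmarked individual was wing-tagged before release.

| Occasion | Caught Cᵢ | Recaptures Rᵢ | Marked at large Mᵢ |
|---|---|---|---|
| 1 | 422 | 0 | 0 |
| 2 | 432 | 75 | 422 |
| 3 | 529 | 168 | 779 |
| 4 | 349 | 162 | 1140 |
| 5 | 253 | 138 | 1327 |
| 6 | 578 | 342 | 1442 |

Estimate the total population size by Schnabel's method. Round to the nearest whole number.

Σ MᵢCᵢ = 0·422 + 422·432 + 779·529 + 1140·349 + 1327·253 + 1442·578 = 0 + 182304 + 412091 + 397860 + 335731 + 833476 = 2161462
Σ Rᵢ = 0 + 75 + 168 + 162 + 138 + 342 = 885
N̂ = 2161462 / 885 ≈ 2442.3 → 2442

N ≈ 2442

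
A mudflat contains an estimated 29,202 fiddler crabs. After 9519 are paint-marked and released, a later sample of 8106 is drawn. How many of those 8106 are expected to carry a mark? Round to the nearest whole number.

The marked fraction of the population is 9519/29202, so in a sample of 8106 expect C·(M/N) marked.
E[R] = 9519 × 8106 / 29202 = 77161014 / 29202 ≈ 2642.3 → 2642

expected recaptures ≈ 2642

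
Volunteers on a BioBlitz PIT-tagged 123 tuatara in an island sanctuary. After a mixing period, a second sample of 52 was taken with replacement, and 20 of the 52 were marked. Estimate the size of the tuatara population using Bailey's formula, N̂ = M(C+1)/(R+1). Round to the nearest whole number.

N ≈ 310

N̂ = 123·(52+1)/(20+1) = 123·53/21 = 6519/21 ≈ 310.4 → 310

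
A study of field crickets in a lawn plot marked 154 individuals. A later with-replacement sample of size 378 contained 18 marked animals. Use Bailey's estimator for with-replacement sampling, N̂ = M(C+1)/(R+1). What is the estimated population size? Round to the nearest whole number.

N̂ = 154·(378+1)/(18+1) = 154·379/19 = 58366/19 ≈ 3071.9 → 3072

N ≈ 3072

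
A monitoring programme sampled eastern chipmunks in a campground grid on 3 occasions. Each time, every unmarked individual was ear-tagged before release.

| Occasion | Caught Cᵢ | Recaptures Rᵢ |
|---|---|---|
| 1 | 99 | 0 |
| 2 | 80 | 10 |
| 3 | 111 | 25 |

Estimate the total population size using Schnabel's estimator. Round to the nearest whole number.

N ≈ 762

Marked at large before each occasion: Mᵢ = Σⱼ<ᵢ (Cⱼ − Rⱼ) → M1=0, M2=99, M3=169
Σ MᵢCᵢ = 0·99 + 99·80 + 169·111 = 0 + 7920 + 18759 = 26679
Σ Rᵢ = 0 + 10 + 25 = 35
N̂ = 26679 / 35 ≈ 762.3 → 762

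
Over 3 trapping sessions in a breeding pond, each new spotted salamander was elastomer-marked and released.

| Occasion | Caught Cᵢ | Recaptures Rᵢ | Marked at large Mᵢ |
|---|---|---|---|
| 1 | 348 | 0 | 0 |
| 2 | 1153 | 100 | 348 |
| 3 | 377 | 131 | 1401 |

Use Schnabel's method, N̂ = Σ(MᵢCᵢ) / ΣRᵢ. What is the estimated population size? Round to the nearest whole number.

Σ MᵢCᵢ = 0·348 + 348·1153 + 1401·377 = 0 + 401244 + 528177 = 929421
Σ Rᵢ = 0 + 100 + 131 = 231
N̂ = 929421 / 231 ≈ 4023.47 → 4023

N ≈ 4023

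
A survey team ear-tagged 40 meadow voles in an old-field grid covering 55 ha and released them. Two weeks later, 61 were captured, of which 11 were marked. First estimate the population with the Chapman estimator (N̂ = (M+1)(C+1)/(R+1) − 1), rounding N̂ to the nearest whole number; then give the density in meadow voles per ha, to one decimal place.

density ≈ 3.8 meadow voles per ha

N̂ = 41·62/12 − 1 = 2542/12 − 1 ≈ 210.8 → 211
Density = N̂ / area = 211 / 55 ≈ 3.84 → 3.8 per ha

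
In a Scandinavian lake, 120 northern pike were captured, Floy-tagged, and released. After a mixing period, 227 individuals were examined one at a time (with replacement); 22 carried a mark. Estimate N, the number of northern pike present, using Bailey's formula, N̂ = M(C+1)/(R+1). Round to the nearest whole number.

N̂ = 120·(227+1)/(22+1) = 120·228/23 = 27360/23 ≈ 1189.6 → 1190

N ≈ 1190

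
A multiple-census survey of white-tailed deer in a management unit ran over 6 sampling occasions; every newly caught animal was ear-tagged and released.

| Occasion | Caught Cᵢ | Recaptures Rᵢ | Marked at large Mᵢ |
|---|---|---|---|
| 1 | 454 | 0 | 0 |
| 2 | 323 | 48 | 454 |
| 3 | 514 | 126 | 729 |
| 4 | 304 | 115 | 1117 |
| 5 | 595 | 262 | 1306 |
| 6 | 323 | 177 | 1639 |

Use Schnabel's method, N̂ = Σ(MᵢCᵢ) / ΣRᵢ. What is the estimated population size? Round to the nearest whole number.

Σ MᵢCᵢ = 0·454 + 454·323 + 729·514 + 1117·304 + 1306·595 + 1639·323 = 0 + 146642 + 374706 + 339568 + 777070 + 529397 = 2167383
Σ Rᵢ = 0 + 48 + 126 + 115 + 262 + 177 = 728
N̂ = 2167383 / 728 ≈ 2977.2 → 2977

N ≈ 2977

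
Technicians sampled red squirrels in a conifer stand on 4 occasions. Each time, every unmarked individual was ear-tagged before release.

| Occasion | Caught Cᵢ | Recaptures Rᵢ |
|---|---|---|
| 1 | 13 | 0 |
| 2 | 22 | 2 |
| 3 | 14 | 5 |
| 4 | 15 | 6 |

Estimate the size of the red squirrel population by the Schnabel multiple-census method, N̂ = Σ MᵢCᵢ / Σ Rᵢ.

Marked at large before each occasion: Mᵢ = Σⱼ<ᵢ (Cⱼ − Rⱼ) → M1=0, M2=13, M3=33, M4=42
Σ MᵢCᵢ = 0·13 + 13·22 + 33·14 + 42·15 = 0 + 286 + 462 + 630 = 1378
Σ Rᵢ = 0 + 2 + 5 + 6 = 13
N̂ = 1378 / 13 = 106

N = 106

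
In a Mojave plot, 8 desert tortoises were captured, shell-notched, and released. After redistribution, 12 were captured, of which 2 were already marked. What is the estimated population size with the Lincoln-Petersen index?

N = 48

N = (8 × 12) / 2 = 96 / 2 = 48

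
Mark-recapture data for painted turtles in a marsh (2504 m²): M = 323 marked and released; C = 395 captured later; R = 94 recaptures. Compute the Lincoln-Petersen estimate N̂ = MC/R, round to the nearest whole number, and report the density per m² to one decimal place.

N̂ = 323·395/94 = 127585/94 ≈ 1357.3 → 1357
Density = N̂ / area = 1357 / 2504 ≈ 0.54 → 0.5 per m²

density ≈ 0.5 painted turtles per m²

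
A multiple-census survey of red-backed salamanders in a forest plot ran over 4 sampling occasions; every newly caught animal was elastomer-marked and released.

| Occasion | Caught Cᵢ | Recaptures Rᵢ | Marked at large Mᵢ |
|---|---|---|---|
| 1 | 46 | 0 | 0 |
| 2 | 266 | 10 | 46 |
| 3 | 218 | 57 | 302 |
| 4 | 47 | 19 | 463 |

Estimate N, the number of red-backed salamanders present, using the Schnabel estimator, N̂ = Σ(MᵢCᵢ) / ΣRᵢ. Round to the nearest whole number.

N ≈ 1161

Σ MᵢCᵢ = 0·46 + 46·266 + 302·218 + 463·47 = 0 + 12236 + 65836 + 21761 = 99833
Σ Rᵢ = 0 + 10 + 57 + 19 = 86
N̂ = 99833 / 86 ≈ 1160.8 → 1161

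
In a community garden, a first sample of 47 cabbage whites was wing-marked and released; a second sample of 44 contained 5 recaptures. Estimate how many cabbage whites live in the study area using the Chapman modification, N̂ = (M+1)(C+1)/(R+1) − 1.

N = 359

N̂ = (47+1)(44+1)/(5+1) − 1 = 48·45/6 − 1
= 2160/6 − 1 = 360 − 1 = 359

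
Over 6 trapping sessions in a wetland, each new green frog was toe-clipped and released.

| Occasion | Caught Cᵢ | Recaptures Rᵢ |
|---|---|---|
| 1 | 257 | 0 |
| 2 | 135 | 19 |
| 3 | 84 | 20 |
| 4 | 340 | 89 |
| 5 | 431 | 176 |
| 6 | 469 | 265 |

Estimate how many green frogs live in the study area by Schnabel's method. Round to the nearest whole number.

Marked at large before each occasion: Mᵢ = Σⱼ<ᵢ (Cⱼ − Rⱼ) → M1=0, M2=257, M3=373, M4=437, M5=688, M6=943
Σ MᵢCᵢ = 0·257 + 257·135 + 373·84 + 437·340 + 688·431 + 943·469 = 0 + 34695 + 31332 + 148580 + 296528 + 442267 = 953402
Σ Rᵢ = 0 + 19 + 20 + 89 + 176 + 265 = 569
N̂ = 953402 / 569 ≈ 1675.6 → 1676

N ≈ 1676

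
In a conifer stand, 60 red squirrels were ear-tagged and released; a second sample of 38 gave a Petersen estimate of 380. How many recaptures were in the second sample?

From N = M·C/R: R = M·C / N = 60·38 / 380 = 2280 / 380 = 6.

R = 6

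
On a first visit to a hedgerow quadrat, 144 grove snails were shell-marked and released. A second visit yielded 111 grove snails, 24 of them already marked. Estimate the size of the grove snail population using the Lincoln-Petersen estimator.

Lincoln-Petersen assumes M/N = R/C, so N = M·C / R.
N = (144 × 111) / 24 = 15984 / 24 = 666

N = 666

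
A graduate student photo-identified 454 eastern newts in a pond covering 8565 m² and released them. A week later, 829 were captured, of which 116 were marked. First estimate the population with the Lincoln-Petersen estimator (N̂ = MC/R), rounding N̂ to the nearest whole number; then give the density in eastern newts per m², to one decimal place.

density ≈ 0.4 eastern newts per m²

N̂ = 454·829/116 = 376366/116 ≈ 3244.5 → 3245
Density = N̂ / area = 3245 / 8565 ≈ 0.38 → 0.4 per m²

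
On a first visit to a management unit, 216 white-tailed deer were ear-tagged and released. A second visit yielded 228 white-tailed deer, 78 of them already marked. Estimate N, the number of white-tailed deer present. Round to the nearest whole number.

N ≈ 631

N = (216 × 228) / 78 = 49248 / 78 ≈ 631.4 → 631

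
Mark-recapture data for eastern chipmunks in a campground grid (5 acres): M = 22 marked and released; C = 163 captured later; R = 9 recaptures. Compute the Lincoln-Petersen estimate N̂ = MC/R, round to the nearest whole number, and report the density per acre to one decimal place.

N̂ = 22·163/9 = 3586/9 ≈ 398.4 → 398
Density = N̂ / area = 398 / 5 ≈ 79.60 → 79.6 per acre

density ≈ 79.6 eastern chipmunks per acre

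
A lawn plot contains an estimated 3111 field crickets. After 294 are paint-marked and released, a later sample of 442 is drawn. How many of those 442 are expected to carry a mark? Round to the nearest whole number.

The marked fraction of the population is 294/3111, so in a sample of 442 expect C·(M/N) marked.
E[R] = 294 × 442 / 3111 = 129948 / 3111 ≈ 41.8 → 42

expected recaptures ≈ 42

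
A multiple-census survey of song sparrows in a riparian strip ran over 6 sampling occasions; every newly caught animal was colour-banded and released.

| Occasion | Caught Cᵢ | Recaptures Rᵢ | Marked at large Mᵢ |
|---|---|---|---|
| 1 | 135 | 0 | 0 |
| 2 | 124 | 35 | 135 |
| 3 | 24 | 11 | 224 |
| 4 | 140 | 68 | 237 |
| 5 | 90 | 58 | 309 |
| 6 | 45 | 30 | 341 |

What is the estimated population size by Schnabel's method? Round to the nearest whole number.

N ≈ 487

Σ MᵢCᵢ = 0·135 + 135·124 + 224·24 + 237·140 + 309·90 + 341·45 = 0 + 16740 + 5376 + 33180 + 27810 + 15345 = 98451
Σ Rᵢ = 0 + 35 + 11 + 68 + 58 + 30 = 202
N̂ = 98451 / 202 ≈ 487.4 → 487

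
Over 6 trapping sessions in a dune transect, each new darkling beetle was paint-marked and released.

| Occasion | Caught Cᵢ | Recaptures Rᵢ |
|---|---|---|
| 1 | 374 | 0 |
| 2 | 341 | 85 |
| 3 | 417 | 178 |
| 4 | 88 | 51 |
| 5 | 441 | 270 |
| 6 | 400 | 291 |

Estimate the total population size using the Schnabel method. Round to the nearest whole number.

N ≈ 1482

Marked at large before each occasion: Mᵢ = Σⱼ<ᵢ (Cⱼ − Rⱼ) → M1=0, M2=374, M3=630, M4=869, M5=906, M6=1077
Σ MᵢCᵢ = 0·374 + 374·341 + 630·417 + 869·88 + 906·441 + 1077·400 = 0 + 127534 + 262710 + 76472 + 399546 + 430800 = 1297062
Σ Rᵢ = 0 + 85 + 178 + 51 + 270 + 291 = 875
N̂ = 1297062 / 875 ≈ 1482.4 → 1482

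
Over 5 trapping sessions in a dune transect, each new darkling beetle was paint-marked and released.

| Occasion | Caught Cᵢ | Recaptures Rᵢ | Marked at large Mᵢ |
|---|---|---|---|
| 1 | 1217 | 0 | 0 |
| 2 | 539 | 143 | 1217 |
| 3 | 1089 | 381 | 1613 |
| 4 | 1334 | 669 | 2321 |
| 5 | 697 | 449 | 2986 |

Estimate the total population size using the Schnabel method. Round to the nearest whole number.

N ≈ 4622

Σ MᵢCᵢ = 0·1217 + 1217·539 + 1613·1089 + 2321·1334 + 2986·697 = 0 + 655963 + 1756557 + 3096214 + 2081242 = 7589976
Σ Rᵢ = 0 + 143 + 381 + 669 + 449 = 1642
N̂ = 7589976 / 1642 ≈ 4622.4 → 4622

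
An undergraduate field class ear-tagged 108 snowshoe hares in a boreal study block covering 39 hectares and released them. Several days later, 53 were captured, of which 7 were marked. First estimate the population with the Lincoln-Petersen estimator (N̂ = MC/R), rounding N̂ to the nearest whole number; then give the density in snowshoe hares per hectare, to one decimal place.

density ≈ 21.0 snowshoe hares per hectare

N̂ = 108·53/7 = 5724/7 ≈ 817.7 → 818
Density = N̂ / area = 818 / 39 ≈ 20.97 → 21.0 per hectare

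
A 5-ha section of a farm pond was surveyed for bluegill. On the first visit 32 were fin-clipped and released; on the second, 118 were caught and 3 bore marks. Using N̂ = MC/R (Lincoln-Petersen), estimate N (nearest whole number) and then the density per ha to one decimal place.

N̂ = 32·118/3 = 3776/3 ≈ 1258.7 → 1259
Density = N̂ / area = 1259 / 5 ≈ 251.80 → 251.8 per ha

density ≈ 251.8 bluegill per ha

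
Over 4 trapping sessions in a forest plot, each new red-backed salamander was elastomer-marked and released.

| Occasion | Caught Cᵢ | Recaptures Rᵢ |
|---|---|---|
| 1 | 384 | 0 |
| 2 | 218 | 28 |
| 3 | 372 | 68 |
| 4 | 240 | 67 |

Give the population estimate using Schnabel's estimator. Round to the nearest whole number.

Marked at large before each occasion: Mᵢ = Σⱼ<ᵢ (Cⱼ − Rⱼ) → M1=0, M2=384, M3=574, M4=878
Σ MᵢCᵢ = 0·384 + 384·218 + 574·372 + 878·240 = 0 + 83712 + 213528 + 210720 = 507960
Σ Rᵢ = 0 + 28 + 68 + 67 = 163
N̂ = 507960 / 163 ≈ 3116.3 → 3116

N ≈ 3116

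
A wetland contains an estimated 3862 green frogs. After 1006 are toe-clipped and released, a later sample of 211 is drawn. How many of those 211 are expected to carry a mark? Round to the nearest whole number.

The marked fraction of the population is 1006/3862, so in a sample of 211 expect C·(M/N) marked.
E[R] = 1006 × 211 / 3862 = 212266 / 3862 ≈ 55.0 → 55

expected recaptures ≈ 55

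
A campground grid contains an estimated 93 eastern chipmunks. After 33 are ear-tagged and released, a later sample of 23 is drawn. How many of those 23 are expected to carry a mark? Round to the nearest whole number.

expected recaptures ≈ 8

Expected recaptures E[R] = M·C / N.
E[R] = 33 × 23 / 93 = 759 / 93 ≈ 8.2 → 8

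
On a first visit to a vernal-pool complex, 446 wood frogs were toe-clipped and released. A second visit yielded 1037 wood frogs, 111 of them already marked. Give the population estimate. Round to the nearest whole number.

Lincoln-Petersen assumes M/N = R/C, so N = M·C / R.
N = (446 × 1037) / 111 = 462502 / 111 ≈ 4166.7 → 4167

N ≈ 4167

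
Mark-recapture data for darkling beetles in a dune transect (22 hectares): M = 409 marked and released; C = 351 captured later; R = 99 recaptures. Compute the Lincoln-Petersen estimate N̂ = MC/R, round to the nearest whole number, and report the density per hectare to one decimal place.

N̂ = 409·351/99 = 143559/99 ≈ 1450.1 → 1450
Density = N̂ / area = 1450 / 22 ≈ 65.91 → 65.9 per hectare

density ≈ 65.9 darkling beetles per hectare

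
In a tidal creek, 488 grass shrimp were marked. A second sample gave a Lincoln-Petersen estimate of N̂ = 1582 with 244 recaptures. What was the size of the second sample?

From N = M·C/R: C = N·R / M = 1582·244 / 488 = 386008 / 488 = 791.

C = 791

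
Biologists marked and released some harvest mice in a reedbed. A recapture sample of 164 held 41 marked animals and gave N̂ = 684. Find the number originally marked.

From N = M·C/R: M = N·R / C = 684·41 / 164 = 28044 / 164 = 171.

M = 171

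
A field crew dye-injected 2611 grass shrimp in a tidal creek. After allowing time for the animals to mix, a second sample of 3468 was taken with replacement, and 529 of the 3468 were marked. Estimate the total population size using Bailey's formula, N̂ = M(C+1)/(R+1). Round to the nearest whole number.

N ≈ 17,090

N̂ = 2611·(3468+1)/(529+1) = 2611·3469/530 = 9057559/530 ≈ 17089.7 → 17090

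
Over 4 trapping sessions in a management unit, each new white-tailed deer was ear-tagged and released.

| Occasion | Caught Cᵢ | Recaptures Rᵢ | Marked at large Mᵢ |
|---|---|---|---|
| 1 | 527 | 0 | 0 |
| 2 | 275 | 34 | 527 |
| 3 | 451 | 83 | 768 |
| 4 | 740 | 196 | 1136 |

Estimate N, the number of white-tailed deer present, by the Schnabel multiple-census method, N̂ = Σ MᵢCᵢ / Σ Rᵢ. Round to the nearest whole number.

Σ MᵢCᵢ = 0·527 + 527·275 + 768·451 + 1136·740 = 0 + 144925 + 346368 + 840640 = 1331933
Σ Rᵢ = 0 + 34 + 83 + 196 = 313
N̂ = 1331933 / 313 ≈ 4255.4 → 4255

N ≈ 4255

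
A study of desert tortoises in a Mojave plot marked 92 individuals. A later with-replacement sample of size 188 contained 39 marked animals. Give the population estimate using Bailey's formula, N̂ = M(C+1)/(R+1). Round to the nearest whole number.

N ≈ 435

N̂ = 92·(188+1)/(39+1) = 92·189/40 = 17388/40 ≈ 434.7 → 435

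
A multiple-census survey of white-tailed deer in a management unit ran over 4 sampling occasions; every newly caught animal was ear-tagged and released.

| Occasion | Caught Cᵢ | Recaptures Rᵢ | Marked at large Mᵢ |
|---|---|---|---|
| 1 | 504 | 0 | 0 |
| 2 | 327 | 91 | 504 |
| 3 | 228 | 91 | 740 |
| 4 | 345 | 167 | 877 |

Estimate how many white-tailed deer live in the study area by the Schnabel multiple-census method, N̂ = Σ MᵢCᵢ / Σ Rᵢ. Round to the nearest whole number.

N ≈ 1823

Σ MᵢCᵢ = 0·504 + 504·327 + 740·228 + 877·345 = 0 + 164808 + 168720 + 302565 = 636093
Σ Rᵢ = 0 + 91 + 91 + 167 = 349
N̂ = 636093 / 349 ≈ 1822.6 → 1823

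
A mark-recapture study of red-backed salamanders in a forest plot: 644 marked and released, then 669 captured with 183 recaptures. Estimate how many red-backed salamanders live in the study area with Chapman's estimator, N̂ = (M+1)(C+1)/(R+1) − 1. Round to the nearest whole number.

N ≈ 2348

N̂ = (644+1)(669+1)/(183+1) − 1 = 645·670/184 − 1
= 432150/184 − 1 ≈ 2348.6 − 1 ≈ 2347.6 → 2348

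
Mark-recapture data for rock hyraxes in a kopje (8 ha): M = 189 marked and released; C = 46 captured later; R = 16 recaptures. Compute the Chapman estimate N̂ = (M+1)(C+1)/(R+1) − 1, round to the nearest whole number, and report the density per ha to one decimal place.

N̂ = 190·47/17 − 1 = 8930/17 − 1 ≈ 524.3 → 524
Density = N̂ / area = 524 / 8 ≈ 65.50 → 65.5 per ha

density ≈ 65.5 rock hyraxes per ha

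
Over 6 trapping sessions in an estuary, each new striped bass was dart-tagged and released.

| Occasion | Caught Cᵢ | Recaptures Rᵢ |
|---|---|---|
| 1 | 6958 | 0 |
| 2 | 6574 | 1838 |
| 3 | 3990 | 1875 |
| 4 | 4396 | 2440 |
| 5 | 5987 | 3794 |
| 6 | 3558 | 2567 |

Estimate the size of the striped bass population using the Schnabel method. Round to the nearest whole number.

N ≈ 24,883

Marked at large before each occasion: Mᵢ = Σⱼ<ᵢ (Cⱼ − Rⱼ) → M1=0, M2=6958, M3=11694, M4=13809, M5=15765, M6=17958
Σ MᵢCᵢ = 0·6958 + 6958·6574 + 11694·3990 + 13809·4396 + 15765·5987 + 17958·3558 = 0 + 45741892 + 46659060 + 60704364 + 94385055 + 63894564 = 311384935
Σ Rᵢ = 0 + 1838 + 1875 + 2440 + 3794 + 2567 = 12514
N̂ = 311384935 / 12514 ≈ 24882.9 → 24883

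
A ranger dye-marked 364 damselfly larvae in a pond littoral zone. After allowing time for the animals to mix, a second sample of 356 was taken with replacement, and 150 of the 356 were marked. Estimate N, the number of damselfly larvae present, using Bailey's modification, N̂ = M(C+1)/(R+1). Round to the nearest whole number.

N ≈ 861

N̂ = 364·(356+1)/(150+1) = 364·357/151 = 129948/151 ≈ 860.6 → 861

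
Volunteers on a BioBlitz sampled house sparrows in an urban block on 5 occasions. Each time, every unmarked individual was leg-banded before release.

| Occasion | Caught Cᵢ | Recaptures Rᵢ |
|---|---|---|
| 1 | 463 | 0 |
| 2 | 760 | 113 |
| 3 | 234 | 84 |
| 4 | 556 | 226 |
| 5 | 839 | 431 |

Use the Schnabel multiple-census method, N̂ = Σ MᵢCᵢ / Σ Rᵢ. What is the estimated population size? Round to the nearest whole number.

Marked at large before each occasion: Mᵢ = Σⱼ<ᵢ (Cⱼ − Rⱼ) → M1=0, M2=463, M3=1110, M4=1260, M5=1590
Σ MᵢCᵢ = 0·463 + 463·760 + 1110·234 + 1260·556 + 1590·839 = 0 + 351880 + 259740 + 700560 + 1334010 = 2646190
Σ Rᵢ = 0 + 113 + 84 + 226 + 431 = 854
N̂ = 2646190 / 854 ≈ 3098.6 → 3099

N ≈ 3099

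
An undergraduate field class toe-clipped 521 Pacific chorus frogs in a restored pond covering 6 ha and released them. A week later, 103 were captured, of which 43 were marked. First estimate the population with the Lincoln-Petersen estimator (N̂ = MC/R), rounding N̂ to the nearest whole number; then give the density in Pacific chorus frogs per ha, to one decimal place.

N̂ = 521·103/43 = 53663/43 ≈ 1248.0 → 1248
Density = N̂ / area = 1248 / 6 = 208.0 per ha

density ≈ 208.0 Pacific chorus frogs per ha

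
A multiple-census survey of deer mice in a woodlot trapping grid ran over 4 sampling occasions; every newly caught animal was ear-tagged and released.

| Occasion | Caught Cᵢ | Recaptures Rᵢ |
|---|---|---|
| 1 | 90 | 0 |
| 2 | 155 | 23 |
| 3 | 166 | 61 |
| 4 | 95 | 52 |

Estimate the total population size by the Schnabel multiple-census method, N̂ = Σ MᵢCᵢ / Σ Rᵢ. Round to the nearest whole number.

Marked at large before each occasion: Mᵢ = Σⱼ<ᵢ (Cⱼ − Rⱼ) → M1=0, M2=90, M3=222, M4=327
Σ MᵢCᵢ = 0·90 + 90·155 + 222·166 + 327·95 = 0 + 13950 + 36852 + 31065 = 81867
Σ Rᵢ = 0 + 23 + 61 + 52 = 136
N̂ = 81867 / 136 ≈ 602.0 → 602

N ≈ 602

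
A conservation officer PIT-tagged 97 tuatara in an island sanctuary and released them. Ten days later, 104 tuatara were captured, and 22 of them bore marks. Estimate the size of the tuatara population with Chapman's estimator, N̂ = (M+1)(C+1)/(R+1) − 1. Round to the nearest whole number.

N ≈ 446

N̂ = (97+1)(104+1)/(22+1) − 1 = 98·105/23 − 1
= 10290/23 − 1 ≈ 447.4 − 1 ≈ 446.4 → 446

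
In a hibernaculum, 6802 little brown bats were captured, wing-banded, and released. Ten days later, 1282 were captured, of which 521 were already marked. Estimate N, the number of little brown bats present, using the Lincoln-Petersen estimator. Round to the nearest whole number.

N = (6802 × 1282) / 521 = 8720164 / 521 ≈ 16737.4 → 16737

N ≈ 16,737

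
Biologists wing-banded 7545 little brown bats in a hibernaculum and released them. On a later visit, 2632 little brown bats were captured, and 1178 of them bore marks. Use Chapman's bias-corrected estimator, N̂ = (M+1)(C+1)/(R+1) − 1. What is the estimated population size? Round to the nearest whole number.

N̂ = (7545+1)(2632+1)/(1178+1) − 1 = 7546·2633/1179 − 1
= 19868618/1179 − 1 ≈ 16852.1 − 1 ≈ 16851.1 → 16851

N ≈ 16,851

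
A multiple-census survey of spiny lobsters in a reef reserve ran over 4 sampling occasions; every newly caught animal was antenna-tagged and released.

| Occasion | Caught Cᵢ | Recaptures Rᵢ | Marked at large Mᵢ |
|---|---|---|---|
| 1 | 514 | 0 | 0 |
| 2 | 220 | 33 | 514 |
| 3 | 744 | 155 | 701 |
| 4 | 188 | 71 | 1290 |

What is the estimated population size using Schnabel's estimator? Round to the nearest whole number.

Σ MᵢCᵢ = 0·514 + 514·220 + 701·744 + 1290·188 = 0 + 113080 + 521544 + 242520 = 877144
Σ Rᵢ = 0 + 33 + 155 + 71 = 259
N̂ = 877144 / 259 ≈ 3386.7 → 3387

N ≈ 3387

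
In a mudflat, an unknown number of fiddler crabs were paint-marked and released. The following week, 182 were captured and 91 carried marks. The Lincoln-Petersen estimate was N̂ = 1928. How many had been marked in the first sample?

M = 964

From N = M·C/R: M = N·R / C = 1928·91 / 182 = 175448 / 182 = 964.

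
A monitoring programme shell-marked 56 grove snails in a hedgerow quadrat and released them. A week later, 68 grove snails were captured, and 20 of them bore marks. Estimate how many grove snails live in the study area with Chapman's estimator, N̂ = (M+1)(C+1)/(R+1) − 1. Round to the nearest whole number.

N̂ = (56+1)(68+1)/(20+1) − 1 = 57·69/21 − 1
= 3933/21 − 1 ≈ 187.3 − 1 ≈ 186.3 → 186

N ≈ 186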